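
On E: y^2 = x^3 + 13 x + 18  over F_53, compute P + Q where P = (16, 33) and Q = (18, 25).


P != Q, so use the chord formula.
s = (y2 - y1) / (x2 - x1) = (45) / (2) mod 53 = 49
x3 = s^2 - x1 - x2 mod 53 = 49^2 - 16 - 18 = 35
y3 = s (x1 - x3) - y1 mod 53 = 49 * (16 - 35) - 33 = 43

P + Q = (35, 43)


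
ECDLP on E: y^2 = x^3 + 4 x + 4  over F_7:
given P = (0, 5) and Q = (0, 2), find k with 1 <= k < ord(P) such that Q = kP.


Enumerate multiples of P until we hit Q = (0, 2):
  1P = (0, 5)
  2P = (1, 3)
  3P = (3, 1)
  4P = (5, 4)
  5P = (4, 0)
  6P = (5, 3)
  7P = (3, 6)
  8P = (1, 4)
  9P = (0, 2)
Match found at i = 9.

k = 9


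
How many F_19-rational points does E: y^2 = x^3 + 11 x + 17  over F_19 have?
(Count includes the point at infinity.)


For each x in F_19, count y with y^2 = x^3 + 11 x + 17 mod 19:
  x = 0: RHS = 17, y in [6, 13]  -> 2 point(s)
  x = 2: RHS = 9, y in [3, 16]  -> 2 point(s)
  x = 3: RHS = 1, y in [1, 18]  -> 2 point(s)
  x = 4: RHS = 11, y in [7, 12]  -> 2 point(s)
  x = 5: RHS = 7, y in [8, 11]  -> 2 point(s)
  x = 7: RHS = 0, y in [0]  -> 1 point(s)
  x = 8: RHS = 9, y in [3, 16]  -> 2 point(s)
  x = 9: RHS = 9, y in [3, 16]  -> 2 point(s)
  x = 10: RHS = 6, y in [5, 14]  -> 2 point(s)
  x = 11: RHS = 6, y in [5, 14]  -> 2 point(s)
  x = 13: RHS = 1, y in [1, 18]  -> 2 point(s)
  x = 15: RHS = 4, y in [2, 17]  -> 2 point(s)
  x = 17: RHS = 6, y in [5, 14]  -> 2 point(s)
  x = 18: RHS = 5, y in [9, 10]  -> 2 point(s)
Affine points: 27. Add the point at infinity: total = 28.

#E(F_19) = 28


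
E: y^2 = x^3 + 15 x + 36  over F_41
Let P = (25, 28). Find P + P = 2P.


Doubling: s = (3 x1^2 + a) / (2 y1)
s = (3*25^2 + 15) / (2*28) mod 41 = 3
x3 = s^2 - 2 x1 mod 41 = 3^2 - 2*25 = 0
y3 = s (x1 - x3) - y1 mod 41 = 3 * (25 - 0) - 28 = 6

2P = (0, 6)


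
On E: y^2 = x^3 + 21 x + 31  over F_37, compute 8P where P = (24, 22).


k = 8 = 1000_2 (binary, LSB first: 0001)
Double-and-add from P = (24, 22):
  bit 0 = 0: acc unchanged = O
  bit 1 = 0: acc unchanged = O
  bit 2 = 0: acc unchanged = O
  bit 3 = 1: acc = O + (22, 35) = (22, 35)

8P = (22, 35)


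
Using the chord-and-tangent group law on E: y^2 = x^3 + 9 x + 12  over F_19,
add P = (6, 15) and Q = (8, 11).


P != Q, so use the chord formula.
s = (y2 - y1) / (x2 - x1) = (15) / (2) mod 19 = 17
x3 = s^2 - x1 - x2 mod 19 = 17^2 - 6 - 8 = 9
y3 = s (x1 - x3) - y1 mod 19 = 17 * (6 - 9) - 15 = 10

P + Q = (9, 10)


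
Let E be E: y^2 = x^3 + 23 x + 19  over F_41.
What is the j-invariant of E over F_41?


Delta = -16(4 a^3 + 27 b^2) mod 41 = 37
-1728 * (4 a)^3 = -1728 * (4*23)^3 mod 41 = 27
j = 27 * 37^(-1) mod 41 = 24

j = 24 (mod 41)


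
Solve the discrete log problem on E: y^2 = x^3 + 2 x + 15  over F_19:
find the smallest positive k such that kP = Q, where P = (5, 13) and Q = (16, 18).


Enumerate multiples of P until we hit Q = (16, 18):
  1P = (5, 13)
  2P = (16, 18)
Match found at i = 2.

k = 2


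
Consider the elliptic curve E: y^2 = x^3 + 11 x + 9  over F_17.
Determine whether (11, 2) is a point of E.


Check whether y^2 = x^3 + 11 x + 9 (mod 17) for (x, y) = (11, 2).
LHS: y^2 = 2^2 mod 17 = 4
RHS: x^3 + 11 x + 9 = 11^3 + 11*11 + 9 mod 17 = 16
LHS != RHS

No, not on the curve


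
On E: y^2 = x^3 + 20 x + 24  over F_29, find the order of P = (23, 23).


Compute successive multiples of P until we hit O:
  1P = (23, 23)
  2P = (13, 25)
  3P = (0, 13)
  4P = (12, 7)
  5P = (22, 18)
  6P = (9, 18)
  7P = (10, 21)
  8P = (1, 25)
  ... (continuing to 36P)
  36P = O

ord(P) = 36


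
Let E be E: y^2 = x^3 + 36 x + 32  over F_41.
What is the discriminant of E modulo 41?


4 a^3 + 27 b^2 = 4*36^3 + 27*32^2 = 186624 + 27648 = 214272
Delta = -16 * (214272) = -3428352
Delta mod 41 = 27

Delta = 27 (mod 41)


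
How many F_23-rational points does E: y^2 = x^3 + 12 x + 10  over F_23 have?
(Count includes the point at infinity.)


For each x in F_23, count y with y^2 = x^3 + 12 x + 10 mod 23:
  x = 1: RHS = 0, y in [0]  -> 1 point(s)
  x = 3: RHS = 4, y in [2, 21]  -> 2 point(s)
  x = 7: RHS = 0, y in [0]  -> 1 point(s)
  x = 10: RHS = 3, y in [7, 16]  -> 2 point(s)
  x = 11: RHS = 1, y in [1, 22]  -> 2 point(s)
  x = 14: RHS = 1, y in [1, 22]  -> 2 point(s)
  x = 15: RHS = 0, y in [0]  -> 1 point(s)
  x = 18: RHS = 9, y in [3, 20]  -> 2 point(s)
  x = 19: RHS = 13, y in [6, 17]  -> 2 point(s)
  x = 20: RHS = 16, y in [4, 19]  -> 2 point(s)
  x = 21: RHS = 1, y in [1, 22]  -> 2 point(s)
Affine points: 19. Add the point at infinity: total = 20.

#E(F_23) = 20


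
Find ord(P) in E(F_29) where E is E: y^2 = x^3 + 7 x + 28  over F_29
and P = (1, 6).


Compute successive multiples of P until we hit O:
  1P = (1, 6)
  2P = (14, 17)
  3P = (13, 24)
  4P = (10, 24)
  5P = (22, 10)
  6P = (28, 22)
  7P = (6, 5)
  8P = (0, 17)
  ... (continuing to 33P)
  33P = O

ord(P) = 33


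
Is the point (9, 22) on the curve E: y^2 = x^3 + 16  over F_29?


Check whether y^2 = x^3 + 0 x + 16 (mod 29) for (x, y) = (9, 22).
LHS: y^2 = 22^2 mod 29 = 20
RHS: x^3 + 0 x + 16 = 9^3 + 0*9 + 16 mod 29 = 20
LHS = RHS

Yes, on the curve


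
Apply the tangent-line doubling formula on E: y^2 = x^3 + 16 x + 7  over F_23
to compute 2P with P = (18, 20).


Doubling: s = (3 x1^2 + a) / (2 y1)
s = (3*18^2 + 16) / (2*20) mod 23 = 4
x3 = s^2 - 2 x1 mod 23 = 4^2 - 2*18 = 3
y3 = s (x1 - x3) - y1 mod 23 = 4 * (18 - 3) - 20 = 17

2P = (3, 17)


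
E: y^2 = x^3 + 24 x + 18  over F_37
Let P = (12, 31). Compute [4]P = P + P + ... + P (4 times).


k = 4 = 100_2 (binary, LSB first: 001)
Double-and-add from P = (12, 31):
  bit 0 = 0: acc unchanged = O
  bit 1 = 0: acc unchanged = O
  bit 2 = 1: acc = O + (36, 20) = (36, 20)

4P = (36, 20)


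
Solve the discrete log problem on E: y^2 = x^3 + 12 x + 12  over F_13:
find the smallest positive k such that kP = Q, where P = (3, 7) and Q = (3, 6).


Enumerate multiples of P until we hit Q = (3, 6):
  1P = (3, 7)
  2P = (7, 6)
  3P = (12, 5)
  4P = (8, 10)
  5P = (6, 12)
  6P = (1, 5)
  7P = (10, 12)
  8P = (9, 11)
  9P = (0, 8)
  10P = (0, 5)
  11P = (9, 2)
  12P = (10, 1)
  13P = (1, 8)
  14P = (6, 1)
  15P = (8, 3)
  16P = (12, 8)
  17P = (7, 7)
  18P = (3, 6)
Match found at i = 18.

k = 18


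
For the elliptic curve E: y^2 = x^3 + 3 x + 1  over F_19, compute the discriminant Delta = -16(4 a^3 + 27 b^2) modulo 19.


4 a^3 + 27 b^2 = 4*3^3 + 27*1^2 = 108 + 27 = 135
Delta = -16 * (135) = -2160
Delta mod 19 = 6

Delta = 6 (mod 19)


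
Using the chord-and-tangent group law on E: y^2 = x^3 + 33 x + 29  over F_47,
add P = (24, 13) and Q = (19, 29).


P != Q, so use the chord formula.
s = (y2 - y1) / (x2 - x1) = (16) / (42) mod 47 = 25
x3 = s^2 - x1 - x2 mod 47 = 25^2 - 24 - 19 = 18
y3 = s (x1 - x3) - y1 mod 47 = 25 * (24 - 18) - 13 = 43

P + Q = (18, 43)


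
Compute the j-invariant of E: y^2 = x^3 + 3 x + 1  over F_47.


Delta = -16(4 a^3 + 27 b^2) mod 47 = 2
-1728 * (4 a)^3 = -1728 * (4*3)^3 mod 47 = 20
j = 20 * 2^(-1) mod 47 = 10

j = 10 (mod 47)


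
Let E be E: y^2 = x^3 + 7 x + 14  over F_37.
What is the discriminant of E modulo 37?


4 a^3 + 27 b^2 = 4*7^3 + 27*14^2 = 1372 + 5292 = 6664
Delta = -16 * (6664) = -106624
Delta mod 37 = 10

Delta = 10 (mod 37)


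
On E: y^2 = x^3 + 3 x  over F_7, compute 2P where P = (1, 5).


Doubling: s = (3 x1^2 + a) / (2 y1)
s = (3*1^2 + 3) / (2*5) mod 7 = 2
x3 = s^2 - 2 x1 mod 7 = 2^2 - 2*1 = 2
y3 = s (x1 - x3) - y1 mod 7 = 2 * (1 - 2) - 5 = 0

2P = (2, 0)


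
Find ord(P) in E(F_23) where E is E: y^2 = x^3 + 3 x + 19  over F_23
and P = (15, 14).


Compute successive multiples of P until we hit O:
  1P = (15, 14)
  2P = (19, 14)
  3P = (12, 9)
  4P = (9, 19)
  5P = (8, 7)
  6P = (1, 0)
  7P = (8, 16)
  8P = (9, 4)
  ... (continuing to 12P)
  12P = O

ord(P) = 12


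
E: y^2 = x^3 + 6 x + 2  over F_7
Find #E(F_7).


For each x in F_7, count y with y^2 = x^3 + 6 x + 2 mod 7:
  x = 0: RHS = 2, y in [3, 4]  -> 2 point(s)
  x = 1: RHS = 2, y in [3, 4]  -> 2 point(s)
  x = 2: RHS = 1, y in [1, 6]  -> 2 point(s)
  x = 6: RHS = 2, y in [3, 4]  -> 2 point(s)
Affine points: 8. Add the point at infinity: total = 9.

#E(F_7) = 9


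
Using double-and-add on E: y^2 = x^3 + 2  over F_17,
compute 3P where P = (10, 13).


k = 3 = 11_2 (binary, LSB first: 11)
Double-and-add from P = (10, 13):
  bit 0 = 1: acc = O + (10, 13) = (10, 13)
  bit 1 = 1: acc = (10, 13) + (5, 12) = (0, 6)

3P = (0, 6)


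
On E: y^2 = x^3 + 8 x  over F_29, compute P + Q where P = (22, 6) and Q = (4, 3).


P != Q, so use the chord formula.
s = (y2 - y1) / (x2 - x1) = (26) / (11) mod 29 = 5
x3 = s^2 - x1 - x2 mod 29 = 5^2 - 22 - 4 = 28
y3 = s (x1 - x3) - y1 mod 29 = 5 * (22 - 28) - 6 = 22

P + Q = (28, 22)


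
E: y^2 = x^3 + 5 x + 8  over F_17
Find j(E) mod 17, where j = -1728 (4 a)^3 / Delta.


Delta = -16(4 a^3 + 27 b^2) mod 17 = 1
-1728 * (4 a)^3 = -1728 * (4*5)^3 mod 17 = 9
j = 9 * 1^(-1) mod 17 = 9

j = 9 (mod 17)


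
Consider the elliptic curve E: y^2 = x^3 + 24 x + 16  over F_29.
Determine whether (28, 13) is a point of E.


Check whether y^2 = x^3 + 24 x + 16 (mod 29) for (x, y) = (28, 13).
LHS: y^2 = 13^2 mod 29 = 24
RHS: x^3 + 24 x + 16 = 28^3 + 24*28 + 16 mod 29 = 20
LHS != RHS

No, not on the curve


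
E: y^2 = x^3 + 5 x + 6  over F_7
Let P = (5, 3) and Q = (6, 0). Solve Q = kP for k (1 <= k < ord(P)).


Enumerate multiples of P until we hit Q = (6, 0):
  1P = (5, 3)
  2P = (6, 0)
Match found at i = 2.

k = 2


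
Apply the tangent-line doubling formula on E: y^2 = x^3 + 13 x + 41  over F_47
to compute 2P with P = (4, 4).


Doubling: s = (3 x1^2 + a) / (2 y1)
s = (3*4^2 + 13) / (2*4) mod 47 = 37
x3 = s^2 - 2 x1 mod 47 = 37^2 - 2*4 = 45
y3 = s (x1 - x3) - y1 mod 47 = 37 * (4 - 45) - 4 = 30

2P = (45, 30)


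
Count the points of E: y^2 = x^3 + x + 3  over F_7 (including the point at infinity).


For each x in F_7, count y with y^2 = x^3 + 1 x + 3 mod 7:
  x = 4: RHS = 1, y in [1, 6]  -> 2 point(s)
  x = 5: RHS = 0, y in [0]  -> 1 point(s)
  x = 6: RHS = 1, y in [1, 6]  -> 2 point(s)
Affine points: 5. Add the point at infinity: total = 6.

#E(F_7) = 6


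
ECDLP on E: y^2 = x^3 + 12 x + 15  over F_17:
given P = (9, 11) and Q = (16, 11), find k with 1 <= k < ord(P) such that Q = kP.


Enumerate multiples of P until we hit Q = (16, 11):
  1P = (9, 11)
  2P = (16, 6)
  3P = (5, 8)
  4P = (11, 13)
  5P = (15, 0)
  6P = (11, 4)
  7P = (5, 9)
  8P = (16, 11)
Match found at i = 8.

k = 8


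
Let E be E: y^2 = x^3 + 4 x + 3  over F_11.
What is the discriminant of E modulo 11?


4 a^3 + 27 b^2 = 4*4^3 + 27*3^2 = 256 + 243 = 499
Delta = -16 * (499) = -7984
Delta mod 11 = 2

Delta = 2 (mod 11)


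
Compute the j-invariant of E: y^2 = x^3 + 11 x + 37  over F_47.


Delta = -16(4 a^3 + 27 b^2) mod 47 = 20
-1728 * (4 a)^3 = -1728 * (4*11)^3 mod 47 = 32
j = 32 * 20^(-1) mod 47 = 11

j = 11 (mod 47)


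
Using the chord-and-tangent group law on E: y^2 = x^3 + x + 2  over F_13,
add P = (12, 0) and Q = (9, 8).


P != Q, so use the chord formula.
s = (y2 - y1) / (x2 - x1) = (8) / (10) mod 13 = 6
x3 = s^2 - x1 - x2 mod 13 = 6^2 - 12 - 9 = 2
y3 = s (x1 - x3) - y1 mod 13 = 6 * (12 - 2) - 0 = 8

P + Q = (2, 8)


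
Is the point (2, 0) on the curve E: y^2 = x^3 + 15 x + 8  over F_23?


Check whether y^2 = x^3 + 15 x + 8 (mod 23) for (x, y) = (2, 0).
LHS: y^2 = 0^2 mod 23 = 0
RHS: x^3 + 15 x + 8 = 2^3 + 15*2 + 8 mod 23 = 0
LHS = RHS

Yes, on the curve


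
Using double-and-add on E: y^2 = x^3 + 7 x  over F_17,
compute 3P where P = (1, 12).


k = 3 = 11_2 (binary, LSB first: 11)
Double-and-add from P = (1, 12):
  bit 0 = 1: acc = O + (1, 12) = (1, 12)
  bit 1 = 1: acc = (1, 12) + (16, 3) = (16, 14)

3P = (16, 14)


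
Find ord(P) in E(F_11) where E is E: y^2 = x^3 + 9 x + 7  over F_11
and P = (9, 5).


Compute successive multiples of P until we hit O:
  1P = (9, 5)
  2P = (5, 10)
  3P = (2, 0)
  4P = (5, 1)
  5P = (9, 6)
  6P = O

ord(P) = 6


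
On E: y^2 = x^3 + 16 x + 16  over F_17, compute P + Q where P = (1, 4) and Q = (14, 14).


P != Q, so use the chord formula.
s = (y2 - y1) / (x2 - x1) = (10) / (13) mod 17 = 6
x3 = s^2 - x1 - x2 mod 17 = 6^2 - 1 - 14 = 4
y3 = s (x1 - x3) - y1 mod 17 = 6 * (1 - 4) - 4 = 12

P + Q = (4, 12)


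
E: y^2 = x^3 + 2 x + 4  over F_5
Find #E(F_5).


For each x in F_5, count y with y^2 = x^3 + 2 x + 4 mod 5:
  x = 0: RHS = 4, y in [2, 3]  -> 2 point(s)
  x = 2: RHS = 1, y in [1, 4]  -> 2 point(s)
  x = 4: RHS = 1, y in [1, 4]  -> 2 point(s)
Affine points: 6. Add the point at infinity: total = 7.

#E(F_5) = 7


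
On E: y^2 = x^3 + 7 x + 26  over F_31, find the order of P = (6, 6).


Compute successive multiples of P until we hit O:
  1P = (6, 6)
  2P = (6, 25)
  3P = O

ord(P) = 3


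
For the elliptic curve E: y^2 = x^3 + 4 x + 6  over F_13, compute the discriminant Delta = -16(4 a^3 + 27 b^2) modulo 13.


4 a^3 + 27 b^2 = 4*4^3 + 27*6^2 = 256 + 972 = 1228
Delta = -16 * (1228) = -19648
Delta mod 13 = 8

Delta = 8 (mod 13)


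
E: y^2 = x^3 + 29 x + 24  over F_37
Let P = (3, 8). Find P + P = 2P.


Doubling: s = (3 x1^2 + a) / (2 y1)
s = (3*3^2 + 29) / (2*8) mod 37 = 22
x3 = s^2 - 2 x1 mod 37 = 22^2 - 2*3 = 34
y3 = s (x1 - x3) - y1 mod 37 = 22 * (3 - 34) - 8 = 13

2P = (34, 13)


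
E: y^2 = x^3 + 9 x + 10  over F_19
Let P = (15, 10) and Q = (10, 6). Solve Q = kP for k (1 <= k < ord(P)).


Enumerate multiples of P until we hit Q = (10, 6):
  1P = (15, 10)
  2P = (8, 9)
  3P = (3, 8)
  4P = (10, 13)
  5P = (5, 3)
  6P = (5, 16)
  7P = (10, 6)
Match found at i = 7.

k = 7


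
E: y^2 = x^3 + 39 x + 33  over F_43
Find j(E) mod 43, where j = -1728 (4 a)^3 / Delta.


Delta = -16(4 a^3 + 27 b^2) mod 43 = 26
-1728 * (4 a)^3 = -1728 * (4*39)^3 mod 43 = 2
j = 2 * 26^(-1) mod 43 = 10

j = 10 (mod 43)


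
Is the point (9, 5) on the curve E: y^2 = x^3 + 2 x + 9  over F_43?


Check whether y^2 = x^3 + 2 x + 9 (mod 43) for (x, y) = (9, 5).
LHS: y^2 = 5^2 mod 43 = 25
RHS: x^3 + 2 x + 9 = 9^3 + 2*9 + 9 mod 43 = 25
LHS = RHS

Yes, on the curve


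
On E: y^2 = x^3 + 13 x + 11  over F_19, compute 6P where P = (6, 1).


k = 6 = 110_2 (binary, LSB first: 011)
Double-and-add from P = (6, 1):
  bit 0 = 0: acc unchanged = O
  bit 1 = 1: acc = O + (5, 12) = (5, 12)
  bit 2 = 1: acc = (5, 12) + (14, 12) = (0, 7)

6P = (0, 7)


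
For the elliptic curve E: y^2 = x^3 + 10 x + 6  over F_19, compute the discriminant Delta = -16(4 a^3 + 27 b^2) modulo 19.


4 a^3 + 27 b^2 = 4*10^3 + 27*6^2 = 4000 + 972 = 4972
Delta = -16 * (4972) = -79552
Delta mod 19 = 1

Delta = 1 (mod 19)


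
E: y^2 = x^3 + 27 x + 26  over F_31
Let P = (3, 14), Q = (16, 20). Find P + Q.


P != Q, so use the chord formula.
s = (y2 - y1) / (x2 - x1) = (6) / (13) mod 31 = 10
x3 = s^2 - x1 - x2 mod 31 = 10^2 - 3 - 16 = 19
y3 = s (x1 - x3) - y1 mod 31 = 10 * (3 - 19) - 14 = 12

P + Q = (19, 12)


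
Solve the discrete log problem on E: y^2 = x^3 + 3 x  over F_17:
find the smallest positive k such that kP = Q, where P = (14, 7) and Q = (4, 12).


Enumerate multiples of P until we hit Q = (4, 12):
  1P = (14, 7)
  2P = (4, 12)
Match found at i = 2.

k = 2


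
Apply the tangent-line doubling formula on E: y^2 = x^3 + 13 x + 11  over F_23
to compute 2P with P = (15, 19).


Doubling: s = (3 x1^2 + a) / (2 y1)
s = (3*15^2 + 13) / (2*19) mod 23 = 6
x3 = s^2 - 2 x1 mod 23 = 6^2 - 2*15 = 6
y3 = s (x1 - x3) - y1 mod 23 = 6 * (15 - 6) - 19 = 12

2P = (6, 12)


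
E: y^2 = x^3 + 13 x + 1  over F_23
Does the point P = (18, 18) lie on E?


Check whether y^2 = x^3 + 13 x + 1 (mod 23) for (x, y) = (18, 18).
LHS: y^2 = 18^2 mod 23 = 2
RHS: x^3 + 13 x + 1 = 18^3 + 13*18 + 1 mod 23 = 18
LHS != RHS

No, not on the curve


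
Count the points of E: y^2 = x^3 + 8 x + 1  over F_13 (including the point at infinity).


For each x in F_13, count y with y^2 = x^3 + 8 x + 1 mod 13:
  x = 0: RHS = 1, y in [1, 12]  -> 2 point(s)
  x = 1: RHS = 10, y in [6, 7]  -> 2 point(s)
  x = 2: RHS = 12, y in [5, 8]  -> 2 point(s)
  x = 3: RHS = 0, y in [0]  -> 1 point(s)
  x = 5: RHS = 10, y in [6, 7]  -> 2 point(s)
  x = 7: RHS = 10, y in [6, 7]  -> 2 point(s)
  x = 9: RHS = 9, y in [3, 10]  -> 2 point(s)
  x = 11: RHS = 3, y in [4, 9]  -> 2 point(s)
Affine points: 15. Add the point at infinity: total = 16.

#E(F_13) = 16


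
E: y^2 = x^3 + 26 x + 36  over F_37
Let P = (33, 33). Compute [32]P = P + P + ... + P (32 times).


k = 32 = 100000_2 (binary, LSB first: 000001)
Double-and-add from P = (33, 33):
  bit 0 = 0: acc unchanged = O
  bit 1 = 0: acc unchanged = O
  bit 2 = 0: acc unchanged = O
  bit 3 = 0: acc unchanged = O
  bit 4 = 0: acc unchanged = O
  bit 5 = 1: acc = O + (21, 36) = (21, 36)

32P = (21, 36)


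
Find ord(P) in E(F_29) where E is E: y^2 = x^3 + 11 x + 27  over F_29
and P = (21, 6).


Compute successive multiples of P until we hit O:
  1P = (21, 6)
  2P = (16, 23)
  3P = (14, 5)
  4P = (10, 8)
  5P = (22, 10)
  6P = (2, 12)
  7P = (11, 0)
  8P = (2, 17)
  ... (continuing to 14P)
  14P = O

ord(P) = 14


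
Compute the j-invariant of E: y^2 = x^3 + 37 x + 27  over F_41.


Delta = -16(4 a^3 + 27 b^2) mod 41 = 30
-1728 * (4 a)^3 = -1728 * (4*37)^3 mod 41 = 17
j = 17 * 30^(-1) mod 41 = 32

j = 32 (mod 41)


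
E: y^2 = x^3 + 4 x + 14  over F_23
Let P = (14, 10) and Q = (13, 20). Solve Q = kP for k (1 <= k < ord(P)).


Enumerate multiples of P until we hit Q = (13, 20):
  1P = (14, 10)
  2P = (22, 20)
  3P = (13, 20)
Match found at i = 3.

k = 3


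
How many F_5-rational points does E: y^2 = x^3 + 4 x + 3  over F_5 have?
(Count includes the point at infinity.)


For each x in F_5, count y with y^2 = x^3 + 4 x + 3 mod 5:
  x = 2: RHS = 4, y in [2, 3]  -> 2 point(s)
Affine points: 2. Add the point at infinity: total = 3.

#E(F_5) = 3


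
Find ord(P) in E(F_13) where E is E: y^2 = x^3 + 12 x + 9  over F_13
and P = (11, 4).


Compute successive multiples of P until we hit O:
  1P = (11, 4)
  2P = (0, 3)
  3P = (12, 3)
  4P = (4, 2)
  5P = (1, 10)
  6P = (5, 8)
  7P = (9, 12)
  8P = (9, 1)
  ... (continuing to 15P)
  15P = O

ord(P) = 15


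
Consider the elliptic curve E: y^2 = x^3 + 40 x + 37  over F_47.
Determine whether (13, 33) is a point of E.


Check whether y^2 = x^3 + 40 x + 37 (mod 47) for (x, y) = (13, 33).
LHS: y^2 = 33^2 mod 47 = 8
RHS: x^3 + 40 x + 37 = 13^3 + 40*13 + 37 mod 47 = 28
LHS != RHS

No, not on the curve


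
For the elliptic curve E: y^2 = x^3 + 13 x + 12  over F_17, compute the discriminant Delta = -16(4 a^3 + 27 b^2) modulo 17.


4 a^3 + 27 b^2 = 4*13^3 + 27*12^2 = 8788 + 3888 = 12676
Delta = -16 * (12676) = -202816
Delta mod 17 = 11

Delta = 11 (mod 17)


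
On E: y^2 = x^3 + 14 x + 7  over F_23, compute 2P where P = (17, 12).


Doubling: s = (3 x1^2 + a) / (2 y1)
s = (3*17^2 + 14) / (2*12) mod 23 = 7
x3 = s^2 - 2 x1 mod 23 = 7^2 - 2*17 = 15
y3 = s (x1 - x3) - y1 mod 23 = 7 * (17 - 15) - 12 = 2

2P = (15, 2)


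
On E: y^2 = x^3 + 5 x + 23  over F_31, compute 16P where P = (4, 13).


k = 16 = 10000_2 (binary, LSB first: 00001)
Double-and-add from P = (4, 13):
  bit 0 = 0: acc unchanged = O
  bit 1 = 0: acc unchanged = O
  bit 2 = 0: acc unchanged = O
  bit 3 = 0: acc unchanged = O
  bit 4 = 1: acc = O + (29, 6) = (29, 6)

16P = (29, 6)


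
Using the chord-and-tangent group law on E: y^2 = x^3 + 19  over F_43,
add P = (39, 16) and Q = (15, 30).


P != Q, so use the chord formula.
s = (y2 - y1) / (x2 - x1) = (14) / (19) mod 43 = 3
x3 = s^2 - x1 - x2 mod 43 = 3^2 - 39 - 15 = 41
y3 = s (x1 - x3) - y1 mod 43 = 3 * (39 - 41) - 16 = 21

P + Q = (41, 21)


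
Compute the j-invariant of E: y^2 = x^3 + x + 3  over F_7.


Delta = -16(4 a^3 + 27 b^2) mod 7 = 3
-1728 * (4 a)^3 = -1728 * (4*1)^3 mod 7 = 1
j = 1 * 3^(-1) mod 7 = 5

j = 5 (mod 7)


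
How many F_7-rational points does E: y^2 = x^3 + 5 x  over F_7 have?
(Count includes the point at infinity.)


For each x in F_7, count y with y^2 = x^3 + 5 x + 0 mod 7:
  x = 0: RHS = 0, y in [0]  -> 1 point(s)
  x = 2: RHS = 4, y in [2, 5]  -> 2 point(s)
  x = 3: RHS = 0, y in [0]  -> 1 point(s)
  x = 4: RHS = 0, y in [0]  -> 1 point(s)
  x = 6: RHS = 1, y in [1, 6]  -> 2 point(s)
Affine points: 7. Add the point at infinity: total = 8.

#E(F_7) = 8


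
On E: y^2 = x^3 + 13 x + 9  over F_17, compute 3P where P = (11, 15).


k = 3 = 11_2 (binary, LSB first: 11)
Double-and-add from P = (11, 15):
  bit 0 = 1: acc = O + (11, 15) = (11, 15)
  bit 1 = 1: acc = (11, 15) + (8, 9) = (2, 3)

3P = (2, 3)


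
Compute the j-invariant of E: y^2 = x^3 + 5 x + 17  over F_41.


Delta = -16(4 a^3 + 27 b^2) mod 41 = 33
-1728 * (4 a)^3 = -1728 * (4*5)^3 mod 41 = 11
j = 11 * 33^(-1) mod 41 = 14

j = 14 (mod 41)


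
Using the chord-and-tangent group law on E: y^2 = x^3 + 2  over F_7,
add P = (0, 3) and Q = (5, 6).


P != Q, so use the chord formula.
s = (y2 - y1) / (x2 - x1) = (3) / (5) mod 7 = 2
x3 = s^2 - x1 - x2 mod 7 = 2^2 - 0 - 5 = 6
y3 = s (x1 - x3) - y1 mod 7 = 2 * (0 - 6) - 3 = 6

P + Q = (6, 6)


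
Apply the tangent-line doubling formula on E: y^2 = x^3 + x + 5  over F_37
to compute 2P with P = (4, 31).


Doubling: s = (3 x1^2 + a) / (2 y1)
s = (3*4^2 + 1) / (2*31) mod 37 = 36
x3 = s^2 - 2 x1 mod 37 = 36^2 - 2*4 = 30
y3 = s (x1 - x3) - y1 mod 37 = 36 * (4 - 30) - 31 = 32

2P = (30, 32)


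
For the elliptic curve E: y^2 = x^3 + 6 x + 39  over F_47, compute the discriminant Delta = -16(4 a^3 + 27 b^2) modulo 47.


4 a^3 + 27 b^2 = 4*6^3 + 27*39^2 = 864 + 41067 = 41931
Delta = -16 * (41931) = -670896
Delta mod 47 = 29

Delta = 29 (mod 47)


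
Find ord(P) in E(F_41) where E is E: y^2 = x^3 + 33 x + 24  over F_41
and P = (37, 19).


Compute successive multiples of P until we hit O:
  1P = (37, 19)
  2P = (40, 21)
  3P = (10, 40)
  4P = (27, 37)
  5P = (36, 12)
  6P = (17, 39)
  7P = (29, 14)
  8P = (26, 34)
  ... (continuing to 44P)
  44P = O

ord(P) = 44


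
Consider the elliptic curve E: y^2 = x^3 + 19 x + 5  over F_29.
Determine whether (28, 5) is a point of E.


Check whether y^2 = x^3 + 19 x + 5 (mod 29) for (x, y) = (28, 5).
LHS: y^2 = 5^2 mod 29 = 25
RHS: x^3 + 19 x + 5 = 28^3 + 19*28 + 5 mod 29 = 14
LHS != RHS

No, not on the curve


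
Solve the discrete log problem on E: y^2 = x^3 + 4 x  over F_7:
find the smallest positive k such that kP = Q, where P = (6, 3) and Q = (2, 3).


Enumerate multiples of P until we hit Q = (2, 3):
  1P = (6, 3)
  2P = (2, 4)
  3P = (3, 5)
  4P = (0, 0)
  5P = (3, 2)
  6P = (2, 3)
Match found at i = 6.

k = 6


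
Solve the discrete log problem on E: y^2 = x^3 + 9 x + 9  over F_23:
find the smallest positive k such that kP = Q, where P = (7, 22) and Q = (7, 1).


Enumerate multiples of P until we hit Q = (7, 1):
  1P = (7, 22)
  2P = (21, 12)
  3P = (11, 17)
  4P = (8, 8)
  5P = (20, 22)
  6P = (19, 1)
  7P = (13, 0)
  8P = (19, 22)
  9P = (20, 1)
  10P = (8, 15)
  11P = (11, 6)
  12P = (21, 11)
  13P = (7, 1)
Match found at i = 13.

k = 13


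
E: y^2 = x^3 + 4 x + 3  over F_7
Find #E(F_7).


For each x in F_7, count y with y^2 = x^3 + 4 x + 3 mod 7:
  x = 1: RHS = 1, y in [1, 6]  -> 2 point(s)
  x = 3: RHS = 0, y in [0]  -> 1 point(s)
  x = 5: RHS = 1, y in [1, 6]  -> 2 point(s)
Affine points: 5. Add the point at infinity: total = 6.

#E(F_7) = 6


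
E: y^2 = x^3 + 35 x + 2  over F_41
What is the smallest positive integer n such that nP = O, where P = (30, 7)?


Compute successive multiples of P until we hit O:
  1P = (30, 7)
  2P = (6, 31)
  3P = (6, 10)
  4P = (30, 34)
  5P = O

ord(P) = 5


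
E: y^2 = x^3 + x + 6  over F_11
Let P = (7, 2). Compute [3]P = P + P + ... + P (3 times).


k = 3 = 11_2 (binary, LSB first: 11)
Double-and-add from P = (7, 2):
  bit 0 = 1: acc = O + (7, 2) = (7, 2)
  bit 1 = 1: acc = (7, 2) + (2, 7) = (3, 5)

3P = (3, 5)


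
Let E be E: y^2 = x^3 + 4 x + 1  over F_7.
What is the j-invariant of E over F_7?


Delta = -16(4 a^3 + 27 b^2) mod 7 = 1
-1728 * (4 a)^3 = -1728 * (4*4)^3 mod 7 = 1
j = 1 * 1^(-1) mod 7 = 1

j = 1 (mod 7)


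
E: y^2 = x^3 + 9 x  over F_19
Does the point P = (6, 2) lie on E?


Check whether y^2 = x^3 + 9 x + 0 (mod 19) for (x, y) = (6, 2).
LHS: y^2 = 2^2 mod 19 = 4
RHS: x^3 + 9 x + 0 = 6^3 + 9*6 + 0 mod 19 = 4
LHS = RHS

Yes, on the curve


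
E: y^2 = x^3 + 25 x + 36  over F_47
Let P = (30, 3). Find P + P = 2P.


Doubling: s = (3 x1^2 + a) / (2 y1)
s = (3*30^2 + 25) / (2*3) mod 47 = 39
x3 = s^2 - 2 x1 mod 47 = 39^2 - 2*30 = 4
y3 = s (x1 - x3) - y1 mod 47 = 39 * (30 - 4) - 3 = 24

2P = (4, 24)


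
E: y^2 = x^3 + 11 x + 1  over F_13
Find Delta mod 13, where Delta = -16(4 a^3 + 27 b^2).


4 a^3 + 27 b^2 = 4*11^3 + 27*1^2 = 5324 + 27 = 5351
Delta = -16 * (5351) = -85616
Delta mod 13 = 2

Delta = 2 (mod 13)


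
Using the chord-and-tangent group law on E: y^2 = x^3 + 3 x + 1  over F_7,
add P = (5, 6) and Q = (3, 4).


P != Q, so use the chord formula.
s = (y2 - y1) / (x2 - x1) = (5) / (5) mod 7 = 1
x3 = s^2 - x1 - x2 mod 7 = 1^2 - 5 - 3 = 0
y3 = s (x1 - x3) - y1 mod 7 = 1 * (5 - 0) - 6 = 6

P + Q = (0, 6)


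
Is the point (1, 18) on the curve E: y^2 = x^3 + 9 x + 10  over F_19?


Check whether y^2 = x^3 + 9 x + 10 (mod 19) for (x, y) = (1, 18).
LHS: y^2 = 18^2 mod 19 = 1
RHS: x^3 + 9 x + 10 = 1^3 + 9*1 + 10 mod 19 = 1
LHS = RHS

Yes, on the curve


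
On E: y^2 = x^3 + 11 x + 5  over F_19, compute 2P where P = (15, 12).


Doubling: s = (3 x1^2 + a) / (2 y1)
s = (3*15^2 + 11) / (2*12) mod 19 = 8
x3 = s^2 - 2 x1 mod 19 = 8^2 - 2*15 = 15
y3 = s (x1 - x3) - y1 mod 19 = 8 * (15 - 15) - 12 = 7

2P = (15, 7)


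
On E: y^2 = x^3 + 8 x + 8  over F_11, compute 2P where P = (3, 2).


k = 2 = 10_2 (binary, LSB first: 01)
Double-and-add from P = (3, 2):
  bit 0 = 0: acc unchanged = O
  bit 1 = 1: acc = O + (8, 1) = (8, 1)

2P = (8, 1)


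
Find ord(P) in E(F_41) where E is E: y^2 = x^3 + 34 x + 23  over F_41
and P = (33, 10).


Compute successive multiples of P until we hit O:
  1P = (33, 10)
  2P = (17, 15)
  3P = (14, 2)
  4P = (27, 40)
  5P = (6, 19)
  6P = (34, 4)
  7P = (10, 16)
  8P = (30, 32)
  ... (continuing to 39P)
  39P = O

ord(P) = 39


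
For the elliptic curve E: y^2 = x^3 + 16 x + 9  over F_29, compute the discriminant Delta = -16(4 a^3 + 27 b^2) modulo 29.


4 a^3 + 27 b^2 = 4*16^3 + 27*9^2 = 16384 + 2187 = 18571
Delta = -16 * (18571) = -297136
Delta mod 29 = 27

Delta = 27 (mod 29)


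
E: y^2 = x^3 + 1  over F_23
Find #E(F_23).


For each x in F_23, count y with y^2 = x^3 + 0 x + 1 mod 23:
  x = 0: RHS = 1, y in [1, 22]  -> 2 point(s)
  x = 1: RHS = 2, y in [5, 18]  -> 2 point(s)
  x = 2: RHS = 9, y in [3, 20]  -> 2 point(s)
  x = 10: RHS = 12, y in [9, 14]  -> 2 point(s)
  x = 12: RHS = 4, y in [2, 21]  -> 2 point(s)
  x = 13: RHS = 13, y in [6, 17]  -> 2 point(s)
  x = 14: RHS = 8, y in [10, 13]  -> 2 point(s)
  x = 15: RHS = 18, y in [8, 15]  -> 2 point(s)
  x = 16: RHS = 3, y in [7, 16]  -> 2 point(s)
  x = 19: RHS = 6, y in [11, 12]  -> 2 point(s)
  x = 21: RHS = 16, y in [4, 19]  -> 2 point(s)
  x = 22: RHS = 0, y in [0]  -> 1 point(s)
Affine points: 23. Add the point at infinity: total = 24.

#E(F_23) = 24


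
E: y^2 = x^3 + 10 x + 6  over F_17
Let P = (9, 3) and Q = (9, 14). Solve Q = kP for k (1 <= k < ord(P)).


Enumerate multiples of P until we hit Q = (9, 14):
  1P = (9, 3)
  2P = (1, 0)
  3P = (9, 14)
Match found at i = 3.

k = 3


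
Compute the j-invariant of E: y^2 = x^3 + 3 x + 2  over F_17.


Delta = -16(4 a^3 + 27 b^2) mod 17 = 12
-1728 * (4 a)^3 = -1728 * (4*3)^3 mod 17 = 15
j = 15 * 12^(-1) mod 17 = 14

j = 14 (mod 17)


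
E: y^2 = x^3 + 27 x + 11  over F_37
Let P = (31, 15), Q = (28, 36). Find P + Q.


P != Q, so use the chord formula.
s = (y2 - y1) / (x2 - x1) = (21) / (34) mod 37 = 30
x3 = s^2 - x1 - x2 mod 37 = 30^2 - 31 - 28 = 27
y3 = s (x1 - x3) - y1 mod 37 = 30 * (31 - 27) - 15 = 31

P + Q = (27, 31)


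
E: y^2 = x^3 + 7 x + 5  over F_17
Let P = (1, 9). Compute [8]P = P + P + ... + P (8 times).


k = 8 = 1000_2 (binary, LSB first: 0001)
Double-and-add from P = (1, 9):
  bit 0 = 0: acc unchanged = O
  bit 1 = 0: acc unchanged = O
  bit 2 = 0: acc unchanged = O
  bit 3 = 1: acc = O + (14, 12) = (14, 12)

8P = (14, 12)


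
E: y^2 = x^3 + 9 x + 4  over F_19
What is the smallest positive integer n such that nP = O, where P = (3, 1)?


Compute successive multiples of P until we hit O:
  1P = (3, 1)
  2P = (14, 10)
  3P = (0, 17)
  4P = (17, 4)
  5P = (10, 7)
  6P = (11, 3)
  7P = (11, 16)
  8P = (10, 12)
  ... (continuing to 13P)
  13P = O

ord(P) = 13


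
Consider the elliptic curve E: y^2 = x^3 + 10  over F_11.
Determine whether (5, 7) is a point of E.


Check whether y^2 = x^3 + 0 x + 10 (mod 11) for (x, y) = (5, 7).
LHS: y^2 = 7^2 mod 11 = 5
RHS: x^3 + 0 x + 10 = 5^3 + 0*5 + 10 mod 11 = 3
LHS != RHS

No, not on the curve


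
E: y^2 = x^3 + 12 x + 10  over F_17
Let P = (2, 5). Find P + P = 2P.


Doubling: s = (3 x1^2 + a) / (2 y1)
s = (3*2^2 + 12) / (2*5) mod 17 = 16
x3 = s^2 - 2 x1 mod 17 = 16^2 - 2*2 = 14
y3 = s (x1 - x3) - y1 mod 17 = 16 * (2 - 14) - 5 = 7

2P = (14, 7)


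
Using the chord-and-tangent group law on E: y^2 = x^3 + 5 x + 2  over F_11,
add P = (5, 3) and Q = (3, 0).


P != Q, so use the chord formula.
s = (y2 - y1) / (x2 - x1) = (8) / (9) mod 11 = 7
x3 = s^2 - x1 - x2 mod 11 = 7^2 - 5 - 3 = 8
y3 = s (x1 - x3) - y1 mod 11 = 7 * (5 - 8) - 3 = 9

P + Q = (8, 9)


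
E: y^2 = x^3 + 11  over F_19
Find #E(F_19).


For each x in F_19, count y with y^2 = x^3 + 0 x + 11 mod 19:
  x = 0: RHS = 11, y in [7, 12]  -> 2 point(s)
  x = 2: RHS = 0, y in [0]  -> 1 point(s)
  x = 3: RHS = 0, y in [0]  -> 1 point(s)
  x = 10: RHS = 4, y in [2, 17]  -> 2 point(s)
  x = 13: RHS = 4, y in [2, 17]  -> 2 point(s)
  x = 14: RHS = 0, y in [0]  -> 1 point(s)
  x = 15: RHS = 4, y in [2, 17]  -> 2 point(s)
Affine points: 11. Add the point at infinity: total = 12.

#E(F_19) = 12


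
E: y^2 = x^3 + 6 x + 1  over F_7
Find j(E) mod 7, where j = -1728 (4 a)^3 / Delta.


Delta = -16(4 a^3 + 27 b^2) mod 7 = 3
-1728 * (4 a)^3 = -1728 * (4*6)^3 mod 7 = 6
j = 6 * 3^(-1) mod 7 = 2

j = 2 (mod 7)


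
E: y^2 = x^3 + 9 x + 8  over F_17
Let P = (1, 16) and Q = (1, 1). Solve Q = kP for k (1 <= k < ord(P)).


Enumerate multiples of P until we hit Q = (1, 1):
  1P = (1, 16)
  2P = (0, 12)
  3P = (15, 13)
  4P = (2, 0)
  5P = (15, 4)
  6P = (0, 5)
  7P = (1, 1)
Match found at i = 7.

k = 7


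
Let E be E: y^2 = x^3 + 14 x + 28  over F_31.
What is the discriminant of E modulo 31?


4 a^3 + 27 b^2 = 4*14^3 + 27*28^2 = 10976 + 21168 = 32144
Delta = -16 * (32144) = -514304
Delta mod 31 = 17

Delta = 17 (mod 31)


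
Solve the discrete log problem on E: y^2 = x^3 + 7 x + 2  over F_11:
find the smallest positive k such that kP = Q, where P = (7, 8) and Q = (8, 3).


Enumerate multiples of P until we hit Q = (8, 3):
  1P = (7, 8)
  2P = (8, 3)
Match found at i = 2.

k = 2


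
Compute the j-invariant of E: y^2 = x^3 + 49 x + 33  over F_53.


Delta = -16(4 a^3 + 27 b^2) mod 53 = 48
-1728 * (4 a)^3 = -1728 * (4*49)^3 mod 53 = 3
j = 3 * 48^(-1) mod 53 = 10

j = 10 (mod 53)


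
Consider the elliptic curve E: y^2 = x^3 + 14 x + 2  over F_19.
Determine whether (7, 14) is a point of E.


Check whether y^2 = x^3 + 14 x + 2 (mod 19) for (x, y) = (7, 14).
LHS: y^2 = 14^2 mod 19 = 6
RHS: x^3 + 14 x + 2 = 7^3 + 14*7 + 2 mod 19 = 6
LHS = RHS

Yes, on the curve


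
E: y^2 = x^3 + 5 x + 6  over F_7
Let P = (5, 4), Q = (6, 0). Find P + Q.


P != Q, so use the chord formula.
s = (y2 - y1) / (x2 - x1) = (3) / (1) mod 7 = 3
x3 = s^2 - x1 - x2 mod 7 = 3^2 - 5 - 6 = 5
y3 = s (x1 - x3) - y1 mod 7 = 3 * (5 - 5) - 4 = 3

P + Q = (5, 3)


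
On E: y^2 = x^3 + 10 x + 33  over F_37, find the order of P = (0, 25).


Compute successive multiples of P until we hit O:
  1P = (0, 25)
  2P = (3, 4)
  3P = (9, 1)
  4P = (31, 33)
  5P = (16, 21)
  6P = (28, 19)
  7P = (30, 29)
  8P = (33, 15)
  ... (continuing to 28P)
  28P = O

ord(P) = 28


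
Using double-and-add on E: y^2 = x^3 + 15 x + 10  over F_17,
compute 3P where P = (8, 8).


k = 3 = 11_2 (binary, LSB first: 11)
Double-and-add from P = (8, 8):
  bit 0 = 1: acc = O + (8, 8) = (8, 8)
  bit 1 = 1: acc = (8, 8) + (10, 15) = (7, 4)

3P = (7, 4)


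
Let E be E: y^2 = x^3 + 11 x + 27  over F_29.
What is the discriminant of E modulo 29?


4 a^3 + 27 b^2 = 4*11^3 + 27*27^2 = 5324 + 19683 = 25007
Delta = -16 * (25007) = -400112
Delta mod 29 = 1

Delta = 1 (mod 29)


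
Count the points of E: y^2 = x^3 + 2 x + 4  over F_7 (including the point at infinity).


For each x in F_7, count y with y^2 = x^3 + 2 x + 4 mod 7:
  x = 0: RHS = 4, y in [2, 5]  -> 2 point(s)
  x = 1: RHS = 0, y in [0]  -> 1 point(s)
  x = 2: RHS = 2, y in [3, 4]  -> 2 point(s)
  x = 3: RHS = 2, y in [3, 4]  -> 2 point(s)
  x = 6: RHS = 1, y in [1, 6]  -> 2 point(s)
Affine points: 9. Add the point at infinity: total = 10.

#E(F_7) = 10


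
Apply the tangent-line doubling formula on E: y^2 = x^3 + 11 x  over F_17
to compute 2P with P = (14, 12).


Doubling: s = (3 x1^2 + a) / (2 y1)
s = (3*14^2 + 11) / (2*12) mod 17 = 3
x3 = s^2 - 2 x1 mod 17 = 3^2 - 2*14 = 15
y3 = s (x1 - x3) - y1 mod 17 = 3 * (14 - 15) - 12 = 2

2P = (15, 2)


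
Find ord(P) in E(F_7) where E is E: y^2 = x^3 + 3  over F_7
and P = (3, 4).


Compute successive multiples of P until we hit O:
  1P = (3, 4)
  2P = (2, 2)
  3P = (6, 4)
  4P = (5, 3)
  5P = (1, 2)
  6P = (4, 2)
  7P = (4, 5)
  8P = (1, 5)
  ... (continuing to 13P)
  13P = O

ord(P) = 13


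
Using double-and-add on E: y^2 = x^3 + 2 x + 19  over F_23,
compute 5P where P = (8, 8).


k = 5 = 101_2 (binary, LSB first: 101)
Double-and-add from P = (8, 8):
  bit 0 = 1: acc = O + (8, 8) = (8, 8)
  bit 1 = 0: acc unchanged = (8, 8)
  bit 2 = 1: acc = (8, 8) + (5, 19) = (3, 12)

5P = (3, 12)


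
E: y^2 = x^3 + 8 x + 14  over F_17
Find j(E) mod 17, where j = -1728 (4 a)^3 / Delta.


Delta = -16(4 a^3 + 27 b^2) mod 17 = 13
-1728 * (4 a)^3 = -1728 * (4*8)^3 mod 17 = 3
j = 3 * 13^(-1) mod 17 = 12

j = 12 (mod 17)


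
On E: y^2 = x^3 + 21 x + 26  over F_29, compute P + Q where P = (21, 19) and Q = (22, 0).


P != Q, so use the chord formula.
s = (y2 - y1) / (x2 - x1) = (10) / (1) mod 29 = 10
x3 = s^2 - x1 - x2 mod 29 = 10^2 - 21 - 22 = 28
y3 = s (x1 - x3) - y1 mod 29 = 10 * (21 - 28) - 19 = 27

P + Q = (28, 27)


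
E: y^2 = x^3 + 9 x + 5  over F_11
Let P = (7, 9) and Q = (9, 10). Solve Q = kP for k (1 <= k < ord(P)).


Enumerate multiples of P until we hit Q = (9, 10):
  1P = (7, 9)
  2P = (0, 4)
  3P = (9, 10)
Match found at i = 3.

k = 3


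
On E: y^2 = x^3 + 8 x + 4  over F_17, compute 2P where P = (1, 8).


Doubling: s = (3 x1^2 + a) / (2 y1)
s = (3*1^2 + 8) / (2*8) mod 17 = 6
x3 = s^2 - 2 x1 mod 17 = 6^2 - 2*1 = 0
y3 = s (x1 - x3) - y1 mod 17 = 6 * (1 - 0) - 8 = 15

2P = (0, 15)


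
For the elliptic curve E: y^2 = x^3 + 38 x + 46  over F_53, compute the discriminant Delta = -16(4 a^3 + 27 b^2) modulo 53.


4 a^3 + 27 b^2 = 4*38^3 + 27*46^2 = 219488 + 57132 = 276620
Delta = -16 * (276620) = -4425920
Delta mod 53 = 4

Delta = 4 (mod 53)


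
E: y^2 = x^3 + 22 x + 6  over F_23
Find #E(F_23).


For each x in F_23, count y with y^2 = x^3 + 22 x + 6 mod 23:
  x = 0: RHS = 6, y in [11, 12]  -> 2 point(s)
  x = 1: RHS = 6, y in [11, 12]  -> 2 point(s)
  x = 2: RHS = 12, y in [9, 14]  -> 2 point(s)
  x = 6: RHS = 9, y in [3, 20]  -> 2 point(s)
  x = 8: RHS = 4, y in [2, 21]  -> 2 point(s)
  x = 9: RHS = 13, y in [6, 17]  -> 2 point(s)
  x = 15: RHS = 8, y in [10, 13]  -> 2 point(s)
  x = 17: RHS = 3, y in [7, 16]  -> 2 point(s)
  x = 18: RHS = 1, y in [1, 22]  -> 2 point(s)
  x = 21: RHS = 0, y in [0]  -> 1 point(s)
  x = 22: RHS = 6, y in [11, 12]  -> 2 point(s)
Affine points: 21. Add the point at infinity: total = 22.

#E(F_23) = 22


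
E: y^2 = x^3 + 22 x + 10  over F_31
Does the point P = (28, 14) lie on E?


Check whether y^2 = x^3 + 22 x + 10 (mod 31) for (x, y) = (28, 14).
LHS: y^2 = 14^2 mod 31 = 10
RHS: x^3 + 22 x + 10 = 28^3 + 22*28 + 10 mod 31 = 10
LHS = RHS

Yes, on the curve


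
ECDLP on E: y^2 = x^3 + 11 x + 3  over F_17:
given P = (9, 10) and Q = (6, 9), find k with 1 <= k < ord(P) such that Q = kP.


Enumerate multiples of P until we hit Q = (6, 9):
  1P = (9, 10)
  2P = (1, 10)
  3P = (7, 7)
  4P = (16, 5)
  5P = (5, 9)
  6P = (2, 13)
  7P = (10, 5)
  8P = (6, 9)
Match found at i = 8.

k = 8


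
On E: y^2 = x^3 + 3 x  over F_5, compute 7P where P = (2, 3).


k = 7 = 111_2 (binary, LSB first: 111)
Double-and-add from P = (2, 3):
  bit 0 = 1: acc = O + (2, 3) = (2, 3)
  bit 1 = 1: acc = (2, 3) + (1, 2) = (3, 1)
  bit 2 = 1: acc = (3, 1) + (4, 1) = (3, 4)

7P = (3, 4)


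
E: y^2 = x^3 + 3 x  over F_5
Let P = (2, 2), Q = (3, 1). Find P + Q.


P != Q, so use the chord formula.
s = (y2 - y1) / (x2 - x1) = (4) / (1) mod 5 = 4
x3 = s^2 - x1 - x2 mod 5 = 4^2 - 2 - 3 = 1
y3 = s (x1 - x3) - y1 mod 5 = 4 * (2 - 1) - 2 = 2

P + Q = (1, 2)


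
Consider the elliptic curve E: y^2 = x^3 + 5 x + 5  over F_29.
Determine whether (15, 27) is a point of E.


Check whether y^2 = x^3 + 5 x + 5 (mod 29) for (x, y) = (15, 27).
LHS: y^2 = 27^2 mod 29 = 4
RHS: x^3 + 5 x + 5 = 15^3 + 5*15 + 5 mod 29 = 4
LHS = RHS

Yes, on the curve


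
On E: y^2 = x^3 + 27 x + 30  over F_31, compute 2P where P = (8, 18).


Doubling: s = (3 x1^2 + a) / (2 y1)
s = (3*8^2 + 27) / (2*18) mod 31 = 19
x3 = s^2 - 2 x1 mod 31 = 19^2 - 2*8 = 4
y3 = s (x1 - x3) - y1 mod 31 = 19 * (8 - 4) - 18 = 27

2P = (4, 27)


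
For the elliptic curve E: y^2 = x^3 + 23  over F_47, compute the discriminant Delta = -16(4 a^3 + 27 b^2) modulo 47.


4 a^3 + 27 b^2 = 4*0^3 + 27*23^2 = 0 + 14283 = 14283
Delta = -16 * (14283) = -228528
Delta mod 47 = 33

Delta = 33 (mod 47)


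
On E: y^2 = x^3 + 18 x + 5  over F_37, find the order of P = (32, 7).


Compute successive multiples of P until we hit O:
  1P = (32, 7)
  2P = (26, 17)
  3P = (27, 34)
  4P = (19, 19)
  5P = (14, 2)
  6P = (17, 28)
  7P = (24, 4)
  8P = (6, 12)
  ... (continuing to 31P)
  31P = O

ord(P) = 31


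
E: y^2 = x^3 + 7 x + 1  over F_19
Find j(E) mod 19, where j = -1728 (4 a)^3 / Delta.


Delta = -16(4 a^3 + 27 b^2) mod 19 = 17
-1728 * (4 a)^3 = -1728 * (4*7)^3 mod 19 = 7
j = 7 * 17^(-1) mod 19 = 6

j = 6 (mod 19)


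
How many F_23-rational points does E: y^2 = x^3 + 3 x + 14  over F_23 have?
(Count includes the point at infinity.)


For each x in F_23, count y with y^2 = x^3 + 3 x + 14 mod 23:
  x = 1: RHS = 18, y in [8, 15]  -> 2 point(s)
  x = 3: RHS = 4, y in [2, 21]  -> 2 point(s)
  x = 5: RHS = 16, y in [4, 19]  -> 2 point(s)
  x = 6: RHS = 18, y in [8, 15]  -> 2 point(s)
  x = 10: RHS = 9, y in [3, 20]  -> 2 point(s)
  x = 16: RHS = 18, y in [8, 15]  -> 2 point(s)
  x = 18: RHS = 12, y in [9, 14]  -> 2 point(s)
  x = 20: RHS = 1, y in [1, 22]  -> 2 point(s)
  x = 21: RHS = 0, y in [0]  -> 1 point(s)
Affine points: 17. Add the point at infinity: total = 18.

#E(F_23) = 18


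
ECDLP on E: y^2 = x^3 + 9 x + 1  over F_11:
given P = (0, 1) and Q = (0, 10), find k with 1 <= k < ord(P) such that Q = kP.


Enumerate multiples of P until we hit Q = (0, 10):
  1P = (0, 1)
  2P = (1, 0)
  3P = (0, 10)
Match found at i = 3.

k = 3


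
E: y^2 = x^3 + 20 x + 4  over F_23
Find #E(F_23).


For each x in F_23, count y with y^2 = x^3 + 20 x + 4 mod 23:
  x = 0: RHS = 4, y in [2, 21]  -> 2 point(s)
  x = 1: RHS = 2, y in [5, 18]  -> 2 point(s)
  x = 2: RHS = 6, y in [11, 12]  -> 2 point(s)
  x = 6: RHS = 18, y in [8, 15]  -> 2 point(s)
  x = 7: RHS = 4, y in [2, 21]  -> 2 point(s)
  x = 8: RHS = 9, y in [3, 20]  -> 2 point(s)
  x = 9: RHS = 16, y in [4, 19]  -> 2 point(s)
  x = 10: RHS = 8, y in [10, 13]  -> 2 point(s)
  x = 13: RHS = 0, y in [0]  -> 1 point(s)
  x = 16: RHS = 4, y in [2, 21]  -> 2 point(s)
  x = 17: RHS = 13, y in [6, 17]  -> 2 point(s)
  x = 18: RHS = 9, y in [3, 20]  -> 2 point(s)
  x = 20: RHS = 9, y in [3, 20]  -> 2 point(s)
  x = 21: RHS = 2, y in [5, 18]  -> 2 point(s)
  x = 22: RHS = 6, y in [11, 12]  -> 2 point(s)
Affine points: 29. Add the point at infinity: total = 30.

#E(F_23) = 30
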